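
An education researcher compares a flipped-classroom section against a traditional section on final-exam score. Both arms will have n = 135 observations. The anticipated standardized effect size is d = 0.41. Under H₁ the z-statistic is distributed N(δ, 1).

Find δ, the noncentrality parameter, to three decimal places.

The noncentrality parameter scales effect size by the design's sample-size factor: δ = d·√(n/2) = 0.41 × √(135/2) = 3.3685

δ ≈ 3.368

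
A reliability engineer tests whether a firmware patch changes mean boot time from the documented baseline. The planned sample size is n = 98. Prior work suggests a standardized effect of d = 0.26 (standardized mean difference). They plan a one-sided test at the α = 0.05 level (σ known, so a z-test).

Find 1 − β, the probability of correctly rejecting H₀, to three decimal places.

Power ≈ 0.824

Noncentrality parameter: δ = d·√n = 0.26 × √98 = 2.5739
One-sided α = 0.05 → critical value z_{0.05} = 1.645.
Power = P(Z > 1.645 − δ) = Φ(0.929) = 0.8236.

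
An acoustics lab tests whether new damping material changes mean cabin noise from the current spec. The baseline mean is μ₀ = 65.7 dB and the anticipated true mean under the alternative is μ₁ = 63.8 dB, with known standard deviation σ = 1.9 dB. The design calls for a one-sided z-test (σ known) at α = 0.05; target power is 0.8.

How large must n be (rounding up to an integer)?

n = 7

Standardized effect: d = |μ₁ − μ₀| / σ = |63.8 − 65.7| / 1.9 = 1.0000
Set Φ(δ − 1.645) = 0.8; then δ − 1.645 = Φ⁻¹(0.8) = 0.842, giving δ = 2.486.
δ = d·√n ⇒ n = (δ/d)² = (2.486 / 1.0000)² = 6.18.
Round up to the next whole unit.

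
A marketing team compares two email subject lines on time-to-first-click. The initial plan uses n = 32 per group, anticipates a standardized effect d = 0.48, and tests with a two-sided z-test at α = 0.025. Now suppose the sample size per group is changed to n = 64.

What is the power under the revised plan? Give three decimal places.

With n = 64 per group: δ = d·√(n/2) = 0.48 × √(64/2) = 2.7153. Critical value z_{0.0125} = 2.241.
Revised power = Φ(δ − 2.241) + Φ(−δ − 2.241) = Φ(0.474) + Φ(-4.957) = 0.6822 + 0.0000 = 0.6822.

Power ≈ 0.682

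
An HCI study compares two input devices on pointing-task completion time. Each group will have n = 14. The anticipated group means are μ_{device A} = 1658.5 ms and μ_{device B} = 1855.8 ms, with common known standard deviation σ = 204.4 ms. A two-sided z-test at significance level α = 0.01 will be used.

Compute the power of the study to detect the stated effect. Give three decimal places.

Power ≈ 0.491

Standardized effect: d = |μ_{device A} − μ_{device B}| / σ = |1658.5 − 1855.8| / 204.4 = 0.9653
Noncentrality parameter: δ = d·√(n/2) = 0.9653 × √(14/2) = 2.5538
Two-sided α = 0.01 → critical value z_{0.005} = 2.576.
Power = Φ(δ − 2.576) + Φ(−δ − 2.576) = Φ(-0.022) + Φ(-5.130) = 0.4912 + 0.0000 = 0.4912.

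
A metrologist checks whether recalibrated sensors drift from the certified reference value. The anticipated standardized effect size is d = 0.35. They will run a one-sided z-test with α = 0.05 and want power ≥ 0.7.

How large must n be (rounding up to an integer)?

n = 39

Set Φ(δ − 1.645) = 0.7; then δ − 1.645 = Φ⁻¹(0.7) = 0.524, giving δ = 2.169.
δ = d·√n ⇒ n = (δ/d)² = (2.169 / 0.35)² = 38.41.
Round up to the next whole unit.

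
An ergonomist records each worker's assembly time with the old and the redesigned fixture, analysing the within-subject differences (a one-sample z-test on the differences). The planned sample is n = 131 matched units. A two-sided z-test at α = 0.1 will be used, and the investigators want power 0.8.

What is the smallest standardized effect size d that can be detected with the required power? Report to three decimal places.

Required noncentrality: δ = z_{0.05} + z_{0.20} = 1.645 + 0.842 = 2.486.
(The second rejection-region term Φ(−δ − z_{α/2}) is negligible and dropped.)
δ = d·√n ⇒ d = δ/√n = 2.486/√131 = 0.2172.

d ≈ 0.217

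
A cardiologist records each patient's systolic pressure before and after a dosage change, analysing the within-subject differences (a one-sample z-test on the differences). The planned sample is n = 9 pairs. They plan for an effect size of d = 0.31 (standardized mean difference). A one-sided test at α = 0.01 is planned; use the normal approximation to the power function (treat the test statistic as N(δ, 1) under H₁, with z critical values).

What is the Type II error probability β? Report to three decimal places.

Noncentrality parameter: δ = d·√n = 0.31 × √9 = 0.9300
One-sided α = 0.01 → critical value z_{0.01} = 2.326.
Power = Φ(δ − 2.326) = Φ(-1.396) = 0.0813.
Type II error: β = 1 − power = 1 − 0.0813 = 0.9187.

β ≈ 0.919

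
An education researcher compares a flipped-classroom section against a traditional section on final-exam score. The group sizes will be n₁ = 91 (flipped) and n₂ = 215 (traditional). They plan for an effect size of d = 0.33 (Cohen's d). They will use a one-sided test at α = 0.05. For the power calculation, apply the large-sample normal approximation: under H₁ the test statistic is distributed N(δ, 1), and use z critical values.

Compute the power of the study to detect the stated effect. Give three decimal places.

Power ≈ 0.840

Noncentrality parameter: δ = d / √(1/n₁ + 1/n₂) = 0.33 / √(1/91 + 1/215) = 2.6387
One-sided α = 0.05 → critical value z_{0.05} = 1.645.
Power = P(Z > 1.645 − δ) = Φ(0.994) = 0.8399.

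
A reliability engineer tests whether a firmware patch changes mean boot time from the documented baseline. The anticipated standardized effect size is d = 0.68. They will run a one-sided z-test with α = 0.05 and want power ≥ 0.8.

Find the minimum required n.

n = 14

Set Φ(δ − 1.645) = 0.8; then δ − 1.645 = Φ⁻¹(0.8) = 0.842, giving δ = 2.486.
δ = d·√n ⇒ n = (δ/d)² = (2.486 / 0.68)² = 13.37.
Round up to the next whole unit.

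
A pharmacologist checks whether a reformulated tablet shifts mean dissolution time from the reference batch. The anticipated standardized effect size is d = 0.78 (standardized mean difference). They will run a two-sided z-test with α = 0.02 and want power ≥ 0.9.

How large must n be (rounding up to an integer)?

For power 0.9 need Φ(δ − z_{0.01}) = 0.9, so δ = z_{0.01} + z_{0.10} = 2.326 + 1.282 = 3.608.
(Ignoring the negligible lower-tail rejection probability gives the usual closed-form inversion.)
δ = d·√n ⇒ n = (δ/d)² = (3.608 / 0.78)² = 21.40.
Rounding up, n = 22.

n = 22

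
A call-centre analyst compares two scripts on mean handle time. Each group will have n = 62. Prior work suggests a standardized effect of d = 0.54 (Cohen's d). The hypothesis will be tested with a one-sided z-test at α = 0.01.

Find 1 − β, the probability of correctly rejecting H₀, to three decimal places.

Power ≈ 0.752

Noncentrality parameter: δ = d·√(n/2) = 0.54 × √(62/2) = 3.0066
Critical value for a one-sided test at α = 0.01: z_α = 2.326.
Power = Φ(δ − 2.326) = Φ(0.680) = 0.7518.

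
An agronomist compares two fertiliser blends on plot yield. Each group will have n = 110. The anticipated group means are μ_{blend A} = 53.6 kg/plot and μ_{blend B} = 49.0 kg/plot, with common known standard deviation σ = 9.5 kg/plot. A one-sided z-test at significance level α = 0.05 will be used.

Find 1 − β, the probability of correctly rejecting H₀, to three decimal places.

Standardized effect: d = |μ_{blend A} − μ_{blend B}| / σ = |53.6 − 49.0| / 9.5 = 0.4842
Noncentrality parameter: δ = d·√(n/2) = 0.4842 × √(110/2) = 3.5910
One-sided α = 0.05 → critical value z_{0.05} = 1.645.
Power = Φ(δ − 1.645) = Φ(1.946) = 0.9742.

Power ≈ 0.974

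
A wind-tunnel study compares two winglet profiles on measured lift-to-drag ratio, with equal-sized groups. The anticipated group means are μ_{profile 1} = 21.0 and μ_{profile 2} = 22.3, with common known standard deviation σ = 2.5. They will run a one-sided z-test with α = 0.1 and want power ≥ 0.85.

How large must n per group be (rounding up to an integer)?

n = 40 per group

Standardized effect: d = |μ_{profile 1} − μ_{profile 2}| / σ = |21.0 − 22.3| / 2.5 = 0.5200
For power 0.85 need Φ(δ − z_{0.1}) = 0.85, so δ = z_{0.1} + z_{0.15} = 1.282 + 1.036 = 2.318.
δ = d·√(n/2) ⇒ n = 2(δ/d)² = 2 × (2.318 / 0.5200)² = 39.74.
Round up to the next whole unit.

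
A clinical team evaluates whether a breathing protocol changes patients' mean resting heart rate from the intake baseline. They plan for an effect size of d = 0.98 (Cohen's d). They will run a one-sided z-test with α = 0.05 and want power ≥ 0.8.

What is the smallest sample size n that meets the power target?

n = 7

Set Φ(δ − 1.645) = 0.8; then δ − 1.645 = Φ⁻¹(0.8) = 0.842, giving δ = 2.486.
δ = d·√n ⇒ n = (δ/d)² = (2.486 / 0.98)² = 6.44.
Rounding up, n = 7.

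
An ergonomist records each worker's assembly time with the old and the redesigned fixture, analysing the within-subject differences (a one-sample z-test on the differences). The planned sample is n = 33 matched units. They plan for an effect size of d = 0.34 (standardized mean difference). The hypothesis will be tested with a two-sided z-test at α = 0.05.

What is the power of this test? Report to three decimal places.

Noncentrality parameter: δ = d·√n = 0.34 × √33 = 1.9532
Critical value for a two-sided test at α = 0.05: z_{α/2} = 1.960.
Power = Φ(δ − 1.960) + Φ(−δ − 1.960) = Φ(-0.007) + Φ(-3.913) = 0.4973 + 0.0000 = 0.4973.

Power ≈ 0.497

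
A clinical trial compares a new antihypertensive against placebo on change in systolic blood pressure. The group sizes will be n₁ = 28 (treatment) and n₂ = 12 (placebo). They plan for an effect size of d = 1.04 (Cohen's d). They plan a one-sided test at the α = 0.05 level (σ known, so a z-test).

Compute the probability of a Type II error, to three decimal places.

Noncentrality parameter: δ = d / √(1/n₁ + 1/n₂) = 1.04 / √(1/28 + 1/12) = 3.0142
One-sided α = 0.05 → critical value z_{0.05} = 1.645.
Power = Φ(δ − 1.645) = Φ(1.369) = 0.9146.
Type II error: β = 1 − power = 1 − 0.9146 = 0.0854.

β ≈ 0.085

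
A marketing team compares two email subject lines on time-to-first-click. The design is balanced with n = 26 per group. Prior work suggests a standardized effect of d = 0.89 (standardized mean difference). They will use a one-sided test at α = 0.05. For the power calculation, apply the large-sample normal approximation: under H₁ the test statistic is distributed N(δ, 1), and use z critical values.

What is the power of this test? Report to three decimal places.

Power ≈ 0.941

Noncentrality parameter: δ = d·√(n/2) = 0.89 × √(26/2) = 3.2089
Critical value for a one-sided test at α = 0.05: z_α = 1.645.
Power = P(Z > 1.645 − δ) = Φ(1.564) = 0.9411.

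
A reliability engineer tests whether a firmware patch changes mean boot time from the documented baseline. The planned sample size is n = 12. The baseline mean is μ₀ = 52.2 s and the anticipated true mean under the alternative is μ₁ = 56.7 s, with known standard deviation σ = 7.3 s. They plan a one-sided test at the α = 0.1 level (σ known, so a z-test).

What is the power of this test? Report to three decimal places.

Power ≈ 0.803

Standardized effect: d = |μ₁ − μ₀| / σ = |56.7 − 52.2| / 7.3 = 0.6164
Noncentrality parameter: δ = d·√n = 0.6164 × √12 = 2.1354
Critical value for a one-sided test at α = 0.1: z_α = 1.282.
Power = P(Z > 1.282 − δ) = Φ(0.854) = 0.8034.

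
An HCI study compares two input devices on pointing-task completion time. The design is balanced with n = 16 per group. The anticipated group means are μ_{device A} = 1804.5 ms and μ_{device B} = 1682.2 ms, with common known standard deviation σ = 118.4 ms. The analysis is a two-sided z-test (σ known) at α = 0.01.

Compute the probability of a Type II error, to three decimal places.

β ≈ 0.365

Standardized effect: d = |μ_{device A} − μ_{device B}| / σ = |1804.5 − 1682.2| / 118.4 = 1.0329
Noncentrality parameter: δ = d·√(n/2) = 1.0329 × √(16/2) = 2.9216
Critical value for a two-sided test at α = 0.01: z_{α/2} = 2.576.
Power = Φ(δ − 2.576) + Φ(−δ − 2.576) = Φ(0.346) + Φ(-5.497) = 0.6352 + 0.0000 = 0.6352.
Type II error: β = 1 − power = 1 − 0.6352 = 0.3648.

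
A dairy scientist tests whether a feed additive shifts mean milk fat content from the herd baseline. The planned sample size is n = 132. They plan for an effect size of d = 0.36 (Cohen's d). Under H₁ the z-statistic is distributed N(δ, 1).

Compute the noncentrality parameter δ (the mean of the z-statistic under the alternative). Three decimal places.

The noncentrality parameter scales effect size by the design's sample-size factor: δ = d·√n = 0.36 × √132 = 4.1361

δ ≈ 4.136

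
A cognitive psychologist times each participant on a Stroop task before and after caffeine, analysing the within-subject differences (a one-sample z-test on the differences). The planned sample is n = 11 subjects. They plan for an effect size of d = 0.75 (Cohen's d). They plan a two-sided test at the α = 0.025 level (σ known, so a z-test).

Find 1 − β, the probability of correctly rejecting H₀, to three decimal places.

Power ≈ 0.597

Noncentrality parameter: δ = d·√n = 0.75 × √11 = 2.4875
Critical value for a two-sided test at α = 0.025: z_{α/2} = 2.241.
Power = Φ(δ − 2.241) + Φ(−δ − 2.241) = Φ(0.246) + Φ(-4.729) = 0.5972 + 0.0000 = 0.5972.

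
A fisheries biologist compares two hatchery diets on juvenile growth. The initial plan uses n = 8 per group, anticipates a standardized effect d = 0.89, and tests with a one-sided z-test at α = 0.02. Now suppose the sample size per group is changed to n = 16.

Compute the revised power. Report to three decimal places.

Power ≈ 0.679

With n = 16 per group: δ = d·√(n/2) = 0.89 × √(16/2) = 2.5173. Critical value z_{0.02} = 2.054.
Revised power = P(Z > 2.054 − δ) = Φ(0.464) = 0.6785.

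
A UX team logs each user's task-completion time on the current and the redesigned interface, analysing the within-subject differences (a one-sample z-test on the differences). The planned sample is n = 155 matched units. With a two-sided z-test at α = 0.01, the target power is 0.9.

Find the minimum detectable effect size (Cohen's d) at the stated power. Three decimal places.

Required noncentrality: δ = z_{0.005} + z_{0.10} = 2.576 + 1.282 = 3.857.
(Lower-tail contribution to power is negligible for δ > 0.)
δ = d·√n ⇒ d = δ/√n = 3.857/√155 = 0.3098.

d ≈ 0.310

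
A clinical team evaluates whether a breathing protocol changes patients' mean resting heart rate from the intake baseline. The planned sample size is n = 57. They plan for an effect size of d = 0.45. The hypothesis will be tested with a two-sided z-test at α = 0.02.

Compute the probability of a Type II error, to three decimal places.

β ≈ 0.142

Noncentrality parameter: δ = d·√n = 0.45 × √57 = 3.3974
Two-sided α = 0.02 → critical value z_{0.01} = 2.326.
Power = Φ(δ − 2.326) + Φ(−δ − 2.326) = Φ(1.071) + Φ(-5.724) = 0.8579 + 0.0000 = 0.8579.
Type II error: β = 1 − power = 1 − 0.8579 = 0.1421.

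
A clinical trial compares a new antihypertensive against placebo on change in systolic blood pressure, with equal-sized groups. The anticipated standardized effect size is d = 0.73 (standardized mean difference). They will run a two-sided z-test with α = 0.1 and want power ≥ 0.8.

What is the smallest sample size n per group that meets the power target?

n = 24 per group

Set Φ(δ − 1.645) = 0.8; then δ − 1.645 = Φ⁻¹(0.8) = 0.842, giving δ = 2.486.
(Ignoring the negligible lower-tail rejection probability gives the usual closed-form inversion.)
δ = d·√(n/2) ⇒ n = 2(δ/d)² = 2 × (2.486 / 0.73)² = 23.20.
Round up to the next whole unit.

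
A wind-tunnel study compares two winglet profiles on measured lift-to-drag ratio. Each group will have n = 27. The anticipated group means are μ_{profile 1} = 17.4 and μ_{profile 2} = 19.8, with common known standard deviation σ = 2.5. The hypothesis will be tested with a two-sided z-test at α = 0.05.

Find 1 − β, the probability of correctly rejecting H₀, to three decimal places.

Power ≈ 0.941

Standardized effect: d = |μ_{profile 1} − μ_{profile 2}| / σ = |17.4 − 19.8| / 2.5 = 0.9600
Noncentrality parameter: λ = d·√(n/2) = 0.9600 × √(27/2) = 3.5273
Critical value for a two-sided test at α = 0.05: z_{α/2} = 1.960.
Power = Φ(λ − 1.960) + Φ(−λ − 1.960) = Φ(1.567) + Φ(-5.487) = 0.9415 + 0.0000 = 0.9415.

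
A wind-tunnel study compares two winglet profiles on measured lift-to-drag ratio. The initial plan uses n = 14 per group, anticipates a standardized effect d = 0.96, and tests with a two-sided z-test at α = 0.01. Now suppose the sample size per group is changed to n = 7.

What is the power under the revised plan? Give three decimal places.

Power ≈ 0.218

With n = 7 per group: δ = d·√(n/2) = 0.96 × √(7/2) = 1.7960. Critical value z_{0.005} = 2.576.
Revised power = Φ(δ − 2.576) + Φ(−δ − 2.576) = Φ(-0.780) + Φ(-4.372) = 0.2177 + 0.0000 = 0.2178.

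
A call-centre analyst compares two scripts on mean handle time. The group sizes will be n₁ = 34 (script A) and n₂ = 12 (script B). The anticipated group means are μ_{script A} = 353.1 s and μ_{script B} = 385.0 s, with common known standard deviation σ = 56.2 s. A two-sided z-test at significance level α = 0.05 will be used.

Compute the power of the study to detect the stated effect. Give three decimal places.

Standardized effect: d = |μ_{script A} − μ_{script B}| / σ = |353.1 − 385.0| / 56.2 = 0.5676
Noncentrality parameter: δ = d / √(1/n₁ + 1/n₂) = 0.5676 / √(1/34 + 1/12) = 1.6905
Two-sided α = 0.05 → critical value z_{0.025} = 1.960.
Power = Φ(δ − 1.960) + Φ(−δ − 1.960) = Φ(-0.270) + Φ(-3.650) = 0.3938 + 0.0001 = 0.3939.

Power ≈ 0.394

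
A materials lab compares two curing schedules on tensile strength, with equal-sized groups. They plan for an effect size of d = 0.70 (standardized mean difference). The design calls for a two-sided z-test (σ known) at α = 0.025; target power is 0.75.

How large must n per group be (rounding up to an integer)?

n = 35 per group

For power 0.75 need Φ(δ − z_{0.0125}) = 0.75, so δ = z_{0.0125} + z_{0.25} = 2.241 + 0.674 = 2.916.
(Ignoring the negligible lower-tail rejection probability gives the usual closed-form inversion.)
δ = d·√(n/2) ⇒ n = 2(δ/d)² = 2 × (2.916 / 0.70)² = 34.70.
Round up to the next whole unit.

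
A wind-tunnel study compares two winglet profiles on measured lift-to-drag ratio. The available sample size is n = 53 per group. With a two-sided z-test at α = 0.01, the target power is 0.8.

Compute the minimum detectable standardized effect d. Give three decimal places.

d ≈ 0.664

Need Φ(δ − 2.576) = 0.8, so δ = 2.576 + 0.842 = 3.417.
(The second rejection-region term Φ(−δ − z_{α/2}) is negligible and dropped.)
δ = d·√(n/2) ⇒ d = δ/√(n/2) = 3.417/√(53/2) = 0.6639.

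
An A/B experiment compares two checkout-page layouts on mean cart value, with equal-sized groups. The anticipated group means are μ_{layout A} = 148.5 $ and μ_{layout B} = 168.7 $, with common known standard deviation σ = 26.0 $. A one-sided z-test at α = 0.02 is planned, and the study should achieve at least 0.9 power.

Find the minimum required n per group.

Standardized effect: d = |μ_{layout A} − μ_{layout B}| / σ = |148.5 − 168.7| / 26.0 = 0.7769
For power 0.9 need Φ(δ − z_{0.02}) = 0.9, so δ = z_{0.02} + z_{0.10} = 2.054 + 1.282 = 3.335.
δ = d·√(n/2) ⇒ n = 2(δ/d)² = 2 × (3.335 / 0.7769)² = 36.86.
Round up to the next whole unit.

n = 37 per group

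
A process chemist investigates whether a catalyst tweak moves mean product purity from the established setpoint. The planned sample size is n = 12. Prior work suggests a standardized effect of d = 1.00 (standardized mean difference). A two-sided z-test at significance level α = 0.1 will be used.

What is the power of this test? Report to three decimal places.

Power ≈ 0.966

Noncentrality parameter: δ = d·√n = 1.00 × √12 = 3.4641
Two-sided α = 0.1 → critical value z_{0.05} = 1.645.
Power = Φ(δ − 1.645) + Φ(−δ − 1.645) = Φ(1.819) + Φ(-5.109) = 0.9656 + 0.0000 = 0.9656.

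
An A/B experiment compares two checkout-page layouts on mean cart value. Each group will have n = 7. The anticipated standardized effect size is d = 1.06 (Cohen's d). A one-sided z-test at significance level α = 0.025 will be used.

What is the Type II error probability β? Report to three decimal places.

Noncentrality parameter: δ = d·√(n/2) = 1.06 × √(7/2) = 1.9831
One-sided α = 0.025 → critical value z_{0.025} = 1.960.
Power = P(Z > 1.960 − δ) = Φ(0.023) = 0.5092.
Type II error: β = 1 − power = 1 − 0.5092 = 0.4908.

β ≈ 0.491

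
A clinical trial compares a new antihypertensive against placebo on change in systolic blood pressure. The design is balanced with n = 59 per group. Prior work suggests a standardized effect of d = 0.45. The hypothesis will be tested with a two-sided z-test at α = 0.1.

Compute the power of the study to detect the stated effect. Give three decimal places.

Noncentrality parameter: δ = d·√(n/2) = 0.45 × √(59/2) = 2.4441
Two-sided α = 0.1 → critical value z_{0.05} = 1.645.
Power = Φ(δ − 1.645) + Φ(−δ − 1.645) = Φ(0.799) + Φ(-4.089) = 0.7879 + 0.0000 = 0.7880.

Power ≈ 0.788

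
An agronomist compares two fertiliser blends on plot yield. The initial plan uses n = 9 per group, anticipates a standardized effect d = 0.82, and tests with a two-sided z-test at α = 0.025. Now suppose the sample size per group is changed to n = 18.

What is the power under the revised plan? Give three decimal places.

With n = 18 per group: δ = d·√(n/2) = 0.82 × √(18/2) = 2.4600. Critical value z_{0.0125} = 2.241.
Revised power = Φ(δ − 2.241) + Φ(−δ − 2.241) = Φ(0.219) + Φ(-4.701) = 0.5865 + 0.0000 = 0.5865.

Power ≈ 0.587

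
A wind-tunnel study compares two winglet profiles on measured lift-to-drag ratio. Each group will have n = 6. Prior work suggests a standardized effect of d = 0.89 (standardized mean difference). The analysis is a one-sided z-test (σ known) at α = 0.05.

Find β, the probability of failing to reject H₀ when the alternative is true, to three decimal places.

β ≈ 0.541

Noncentrality parameter: δ = d·√(n/2) = 0.89 × √(6/2) = 1.5415
One-sided α = 0.05 → critical value z_{0.05} = 1.645.
Power = P(Z > 1.645 − δ) = Φ(-0.103) = 0.4589.
Type II error: β = 1 − power = 1 − 0.4589 = 0.5411.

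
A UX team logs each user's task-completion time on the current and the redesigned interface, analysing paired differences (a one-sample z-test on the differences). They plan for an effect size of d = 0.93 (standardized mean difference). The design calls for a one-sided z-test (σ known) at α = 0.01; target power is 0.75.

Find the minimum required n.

n = 11

For power 0.75 need Φ(δ − z_{0.01}) = 0.75, so δ = z_{0.01} + z_{0.25} = 2.326 + 0.674 = 3.001.
δ = d·√n ⇒ n = (δ/d)² = (3.001 / 0.93)² = 10.41.
Round up to the next whole unit.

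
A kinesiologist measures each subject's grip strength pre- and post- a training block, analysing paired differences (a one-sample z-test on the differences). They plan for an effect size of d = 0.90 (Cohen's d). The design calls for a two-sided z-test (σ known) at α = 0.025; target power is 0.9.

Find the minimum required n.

For power 0.9 need Φ(δ − z_{0.0125}) = 0.9, so δ = z_{0.0125} + z_{0.10} = 2.241 + 1.282 = 3.523.
(Ignoring the negligible lower-tail rejection probability gives the usual closed-form inversion.)
δ = d·√n ⇒ n = (δ/d)² = (3.523 / 0.90)² = 15.32.
Rounding up, n = 16.

n = 16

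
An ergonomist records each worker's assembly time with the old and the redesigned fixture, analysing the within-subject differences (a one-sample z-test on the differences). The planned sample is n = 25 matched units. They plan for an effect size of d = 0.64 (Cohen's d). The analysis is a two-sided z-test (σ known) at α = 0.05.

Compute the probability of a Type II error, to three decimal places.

Noncentrality parameter: δ = d·√n = 0.64 × √25 = 3.2000
Two-sided α = 0.05 → critical value z_{0.025} = 1.960.
Power = Φ(δ − 1.960) + Φ(−δ − 1.960) = Φ(1.240) + Φ(-5.160) = 0.8925 + 0.0000 = 0.8925.
Type II error: β = 1 − power = 1 − 0.8925 = 0.1075.

β ≈ 0.107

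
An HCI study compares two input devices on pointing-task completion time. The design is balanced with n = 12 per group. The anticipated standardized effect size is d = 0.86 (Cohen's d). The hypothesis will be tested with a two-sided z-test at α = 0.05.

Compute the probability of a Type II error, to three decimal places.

β ≈ 0.442

Noncentrality parameter: δ = d·√(n/2) = 0.86 × √(12/2) = 2.1066
Two-sided α = 0.05 → critical value z_{0.025} = 1.960.
Power = Φ(δ − 1.960) + Φ(−δ − 1.960) = Φ(0.147) + Φ(-4.067) = 0.5583 + 0.0000 = 0.5583.
Type II error: β = 1 − power = 1 − 0.5583 = 0.4417.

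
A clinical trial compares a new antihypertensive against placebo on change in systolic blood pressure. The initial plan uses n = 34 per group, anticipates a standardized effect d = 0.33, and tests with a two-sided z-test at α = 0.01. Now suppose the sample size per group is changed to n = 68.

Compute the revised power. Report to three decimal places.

With n = 68 per group: δ = d·√(n/2) = 0.33 × √(68/2) = 1.9242. Critical value z_{0.005} = 2.576.
Revised power = Φ(δ − 2.576) + Φ(−δ − 2.576) = Φ(-0.652) + Φ(-4.500) = 0.2573 + 0.0000 = 0.2573.

Power ≈ 0.257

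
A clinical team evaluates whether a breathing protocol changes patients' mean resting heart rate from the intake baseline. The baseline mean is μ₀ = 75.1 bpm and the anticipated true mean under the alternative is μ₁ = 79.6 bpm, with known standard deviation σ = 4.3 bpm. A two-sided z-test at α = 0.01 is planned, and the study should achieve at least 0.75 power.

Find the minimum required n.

Standardized effect: d = |μ₁ − μ₀| / σ = |79.6 − 75.1| / 4.3 = 1.0465
Set Φ(δ − 2.576) = 0.75; then δ − 2.576 = Φ⁻¹(0.75) = 0.674, giving δ = 3.250.
(For δ > 0 the lower-tail rejection region contributes negligibly to power, so the one-term inversion is standard.)
δ = d·√n ⇒ n = (δ/d)² = (3.250 / 1.0465)² = 9.65.
Round up to the next whole unit.

n = 10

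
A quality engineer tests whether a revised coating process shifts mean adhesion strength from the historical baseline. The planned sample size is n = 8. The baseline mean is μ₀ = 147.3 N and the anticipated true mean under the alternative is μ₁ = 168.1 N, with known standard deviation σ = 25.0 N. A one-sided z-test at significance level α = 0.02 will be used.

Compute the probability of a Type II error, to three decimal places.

Standardized effect: d = |μ₁ − μ₀| / σ = |168.1 − 147.3| / 25.0 = 0.8320
Noncentrality parameter: δ = d·√n = 0.8320 × √8 = 2.3533
Critical value for a one-sided test at α = 0.02: z_α = 2.054.
Power = P(Z > 2.054 − δ) = Φ(0.300) = 0.6177.
Type II error: β = 1 − power = 1 − 0.6177 = 0.3823.

β ≈ 0.382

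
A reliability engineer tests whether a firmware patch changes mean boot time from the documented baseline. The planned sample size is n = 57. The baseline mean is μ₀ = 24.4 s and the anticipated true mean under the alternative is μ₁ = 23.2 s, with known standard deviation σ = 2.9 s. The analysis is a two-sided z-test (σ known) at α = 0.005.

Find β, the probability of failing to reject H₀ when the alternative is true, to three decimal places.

β ≈ 0.376

Standardized effect: d = |μ₁ − μ₀| / σ = |23.2 − 24.4| / 2.9 = 0.4138
Noncentrality parameter: λ = d·√n = 0.4138 × √57 = 3.1241
Two-sided α = 0.005 → critical value z_{0.0025} = 2.807.
Power = Φ(λ − 2.807) + Φ(−λ − 2.807) = Φ(0.317) + Φ(-5.931) = 0.6244 + 0.0000 = 0.6244.
Type II error: β = 1 − power = 1 − 0.6244 = 0.3756.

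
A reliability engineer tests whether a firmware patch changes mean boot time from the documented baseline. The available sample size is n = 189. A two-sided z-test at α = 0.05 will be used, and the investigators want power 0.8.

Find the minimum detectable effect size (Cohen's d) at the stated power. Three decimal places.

Required noncentrality: δ = z_{0.025} + z_{0.20} = 1.960 + 0.842 = 2.802.
(The second rejection-region term Φ(−δ − z_{α/2}) is negligible and dropped.)
δ = d·√n ⇒ d = δ/√n = 2.802/√189 = 0.2038.

d ≈ 0.204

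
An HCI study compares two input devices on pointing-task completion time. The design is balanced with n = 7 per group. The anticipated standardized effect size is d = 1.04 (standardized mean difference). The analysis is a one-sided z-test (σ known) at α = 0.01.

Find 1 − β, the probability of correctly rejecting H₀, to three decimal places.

Noncentrality parameter: δ = d·√(n/2) = 1.04 × √(7/2) = 1.9457
One-sided α = 0.01 → critical value z_{0.01} = 2.326.
Power = P(Z > 2.326 − δ) = Φ(-0.381) = 0.3517.

Power ≈ 0.352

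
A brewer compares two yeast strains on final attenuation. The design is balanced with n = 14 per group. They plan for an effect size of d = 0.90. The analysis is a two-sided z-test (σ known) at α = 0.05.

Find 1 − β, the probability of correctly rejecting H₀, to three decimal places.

Noncentrality parameter: δ = d·√(n/2) = 0.90 × √(14/2) = 2.3812
Two-sided α = 0.05 → critical value z_{0.025} = 1.960.
Power = Φ(δ − 1.960) + Φ(−δ − 1.960) = Φ(0.421) + Φ(-4.341) = 0.6632 + 0.0000 = 0.6632.

Power ≈ 0.663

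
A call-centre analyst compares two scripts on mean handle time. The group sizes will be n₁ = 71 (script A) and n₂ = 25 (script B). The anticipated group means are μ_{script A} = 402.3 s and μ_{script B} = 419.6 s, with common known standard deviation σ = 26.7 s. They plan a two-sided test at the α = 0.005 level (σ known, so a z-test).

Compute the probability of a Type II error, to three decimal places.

Standardized effect: d = |μ_{script A} − μ_{script B}| / σ = |402.3 − 419.6| / 26.7 = 0.6479
Noncentrality parameter: δ = d / √(1/n₁ + 1/n₂) = 0.6479 / √(1/71 + 1/25) = 2.7861
Critical value for a two-sided test at α = 0.005: z_{α/2} = 2.807.
Power = Φ(δ − 2.807) + Φ(−δ − 2.807) = Φ(-0.021) + Φ(-5.593) = 0.4917 + 0.0000 = 0.4917.
Type II error: β = 1 − power = 1 − 0.4917 = 0.5083.

β ≈ 0.508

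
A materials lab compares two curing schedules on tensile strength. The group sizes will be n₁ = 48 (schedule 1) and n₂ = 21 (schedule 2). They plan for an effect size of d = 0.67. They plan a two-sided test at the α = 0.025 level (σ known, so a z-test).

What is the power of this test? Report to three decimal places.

Power ≈ 0.625

Noncentrality parameter: δ = d / √(1/n₁ + 1/n₂) = 0.67 / √(1/48 + 1/21) = 2.5608
Critical value for a two-sided test at α = 0.025: z_{α/2} = 2.241.
Power = Φ(δ − 2.241) + Φ(−δ − 2.241) = Φ(0.319) + Φ(-4.802) = 0.6253 + 0.0000 = 0.6253.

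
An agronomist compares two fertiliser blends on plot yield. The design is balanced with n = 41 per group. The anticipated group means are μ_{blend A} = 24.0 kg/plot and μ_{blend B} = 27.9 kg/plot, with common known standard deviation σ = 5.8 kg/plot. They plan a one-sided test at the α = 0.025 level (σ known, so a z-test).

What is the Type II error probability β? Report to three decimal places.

β ≈ 0.139

Standardized effect: d = |μ_{blend A} − μ_{blend B}| / σ = |24.0 − 27.9| / 5.8 = 0.6724
Noncentrality parameter: δ = d·√(n/2) = 0.6724 × √(41/2) = 3.0445
One-sided α = 0.025 → critical value z_{0.025} = 1.960.
Power = Φ(δ − 1.960) = Φ(1.085) = 0.8609.
Type II error: β = 1 − power = 1 − 0.8609 = 0.1391.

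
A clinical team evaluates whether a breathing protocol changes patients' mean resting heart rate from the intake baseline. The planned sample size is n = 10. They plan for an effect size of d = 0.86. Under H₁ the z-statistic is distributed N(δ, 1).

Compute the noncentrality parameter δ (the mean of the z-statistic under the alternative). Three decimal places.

δ ≈ 2.720

δ = d·√n = 0.86 × √10 = 2.7196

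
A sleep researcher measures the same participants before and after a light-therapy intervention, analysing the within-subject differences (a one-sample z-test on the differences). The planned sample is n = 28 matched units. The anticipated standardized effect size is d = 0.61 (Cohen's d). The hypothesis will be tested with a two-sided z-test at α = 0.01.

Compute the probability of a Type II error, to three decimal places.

β ≈ 0.257

Noncentrality parameter: δ = d·√n = 0.61 × √28 = 3.2278
Two-sided α = 0.01 → critical value z_{0.005} = 2.576.
Power = Φ(δ − 2.576) + Φ(−δ − 2.576) = Φ(0.652) + Φ(-5.804) = 0.7428 + 0.0000 = 0.7428.
Type II error: β = 1 − power = 1 − 0.7428 = 0.2572.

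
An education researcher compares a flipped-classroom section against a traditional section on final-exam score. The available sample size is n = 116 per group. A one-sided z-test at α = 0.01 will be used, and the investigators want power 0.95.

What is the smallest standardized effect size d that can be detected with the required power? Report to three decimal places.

Need Φ(δ − 2.326) = 0.95, so δ = 2.326 + 1.645 = 3.971.
δ = d·√(n/2) ⇒ d = δ/√(n/2) = 3.971/√(116/2) = 0.5214.

d ≈ 0.521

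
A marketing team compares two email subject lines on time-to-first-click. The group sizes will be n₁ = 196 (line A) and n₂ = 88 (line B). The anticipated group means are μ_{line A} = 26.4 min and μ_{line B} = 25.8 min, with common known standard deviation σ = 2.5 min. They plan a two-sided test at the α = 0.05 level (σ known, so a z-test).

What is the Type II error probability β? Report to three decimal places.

β ≈ 0.536

Standardized effect: d = |μ_{line A} − μ_{line B}| / σ = |26.4 − 25.8| / 2.5 = 0.2400
Noncentrality parameter: δ = d / √(1/n₁ + 1/n₂) = 0.2400 / √(1/196 + 1/88) = 1.8703
Critical value for a two-sided test at α = 0.05: z_{α/2} = 1.960.
Power = Φ(δ − 1.960) + Φ(−δ − 1.960) = Φ(-0.090) + Φ(-3.830) = 0.4643 + 0.0001 = 0.4644.
Type II error: β = 1 − power = 1 − 0.4644 = 0.5356.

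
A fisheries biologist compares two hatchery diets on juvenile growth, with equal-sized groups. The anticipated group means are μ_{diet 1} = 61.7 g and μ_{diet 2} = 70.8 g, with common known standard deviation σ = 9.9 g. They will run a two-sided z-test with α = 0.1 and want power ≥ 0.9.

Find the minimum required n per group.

Standardized effect: d = |μ_{diet 1} − μ_{diet 2}| / σ = |61.7 − 70.8| / 9.9 = 0.9192
For power 0.9 need Φ(δ − z_{0.05}) = 0.9, so δ = z_{0.05} + z_{0.10} = 1.645 + 1.282 = 2.926.
(The Φ(−δ − z_{α/2}) term is vanishingly small for δ > 0 and is dropped in the standard sample-size formula.)
δ = d·√(n/2) ⇒ n = 2(δ/d)² = 2 × (2.926 / 0.9192)² = 20.27.
Rounding up, n = 21 per group.

n = 21 per group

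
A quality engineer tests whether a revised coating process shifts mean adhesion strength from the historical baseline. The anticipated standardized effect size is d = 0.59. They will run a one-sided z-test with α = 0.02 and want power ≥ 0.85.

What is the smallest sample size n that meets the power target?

n = 28

For power 0.85 need Φ(δ − z_{0.02}) = 0.85, so δ = z_{0.02} + z_{0.15} = 2.054 + 1.036 = 3.090.
δ = d·√n ⇒ n = (δ/d)² = (3.090 / 0.59)² = 27.43.
Rounding up, n = 28.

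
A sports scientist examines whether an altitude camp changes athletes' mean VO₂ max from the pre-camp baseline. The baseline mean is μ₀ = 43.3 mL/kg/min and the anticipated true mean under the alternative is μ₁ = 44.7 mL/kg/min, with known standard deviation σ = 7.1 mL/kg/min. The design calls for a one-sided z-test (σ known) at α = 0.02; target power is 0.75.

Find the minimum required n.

Standardized effect: d = |μ₁ − μ₀| / σ = |44.7 − 43.3| / 7.1 = 0.1972
Set Φ(δ − 2.054) = 0.75; then δ − 2.054 = Φ⁻¹(0.75) = 0.674, giving δ = 2.728.
δ = d·√n ⇒ n = (δ/d)² = (2.728 / 0.1972)² = 191.44.
Rounding up, n = 192.

n = 192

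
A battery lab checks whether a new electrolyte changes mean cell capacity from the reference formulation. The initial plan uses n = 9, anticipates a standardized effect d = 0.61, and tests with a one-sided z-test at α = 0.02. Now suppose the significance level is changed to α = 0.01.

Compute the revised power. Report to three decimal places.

δ = d·√n = 0.61 × √9 = 1.8300 (unchanged). New critical value: z_{0.01} = 2.326.
Revised power = Φ(δ − 2.326) = Φ(-0.496) = 0.3098.

Power ≈ 0.310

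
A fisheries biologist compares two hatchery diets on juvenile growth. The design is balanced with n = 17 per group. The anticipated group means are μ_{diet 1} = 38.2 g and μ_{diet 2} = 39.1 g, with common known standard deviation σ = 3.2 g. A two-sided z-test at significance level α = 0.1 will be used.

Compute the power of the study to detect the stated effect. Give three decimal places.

Power ≈ 0.212

Standardized effect: d = |μ_{diet 1} − μ_{diet 2}| / σ = |38.2 − 39.1| / 3.2 = 0.2812
Noncentrality parameter: δ = d·√(n/2) = 0.2812 × √(17/2) = 0.8200
Critical value for a two-sided test at α = 0.1: z_{α/2} = 1.645.
Power = Φ(δ − 1.645) + Φ(−δ − 1.645) = Φ(-0.825) + Φ(-2.465) = 0.2047 + 0.0069 = 0.2116.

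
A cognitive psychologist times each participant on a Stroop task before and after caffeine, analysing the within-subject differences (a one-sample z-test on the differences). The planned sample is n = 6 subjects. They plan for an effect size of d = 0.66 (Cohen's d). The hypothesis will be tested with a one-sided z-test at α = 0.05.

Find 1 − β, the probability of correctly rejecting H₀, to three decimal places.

Power ≈ 0.489

Noncentrality parameter: δ = d·√n = 0.66 × √6 = 1.6167
Critical value for a one-sided test at α = 0.05: z_α = 1.645.
Power = P(Z > 1.645 − δ) = Φ(-0.028) = 0.4888.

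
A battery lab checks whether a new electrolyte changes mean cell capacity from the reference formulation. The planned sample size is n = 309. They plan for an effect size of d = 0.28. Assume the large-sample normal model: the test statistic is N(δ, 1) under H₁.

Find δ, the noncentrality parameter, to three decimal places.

δ ≈ 4.922

The noncentrality parameter scales effect size by the design's sample-size factor: δ = d·√n = 0.28 × √309 = 4.9220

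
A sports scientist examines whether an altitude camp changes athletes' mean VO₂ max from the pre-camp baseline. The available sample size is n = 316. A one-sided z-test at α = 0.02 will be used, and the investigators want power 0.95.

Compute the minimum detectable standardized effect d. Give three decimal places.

d ≈ 0.208

Need Φ(δ − 2.054) = 0.95, so δ = 2.054 + 1.645 = 3.699.
δ = d·√n ⇒ d = δ/√n = 3.699/√316 = 0.2081.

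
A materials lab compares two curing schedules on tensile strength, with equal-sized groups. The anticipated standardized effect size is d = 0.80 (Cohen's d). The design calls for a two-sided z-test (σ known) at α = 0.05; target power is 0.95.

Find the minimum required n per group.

n = 41 per group

Set Φ(δ − 1.960) = 0.95; then δ − 1.960 = Φ⁻¹(0.95) = 1.645, giving δ = 3.605.
(For δ > 0 the lower-tail rejection region contributes negligibly to power, so the one-term inversion is standard.)
δ = d·√(n/2) ⇒ n = 2(δ/d)² = 2 × (3.605 / 0.80)² = 40.61.
Rounding up, n = 41 per group.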